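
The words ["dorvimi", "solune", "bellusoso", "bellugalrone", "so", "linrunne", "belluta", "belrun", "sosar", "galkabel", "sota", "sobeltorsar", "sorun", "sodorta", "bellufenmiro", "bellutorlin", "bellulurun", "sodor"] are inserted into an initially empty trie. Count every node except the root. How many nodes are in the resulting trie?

89

For each word, the new-node count is its length minus the longest prefix already in the trie:
  "dorvimi" → 7 new (d, o, r, v, i, m, i)
  "solune" → 6 new (s, o, l, u, n, e)
  "bellusoso" → 9 new (b, e, l, l, u, s, o, s, o)
  "bellugalrone" → prefix "bellu" already present; 7 new (g, a, l, r, o, n, e)
  "so" → prefix "so" already present; 0 new (none)
  "linrunne" → 8 new (l, i, n, r, u, n, n, e)
  "belluta" → prefix "bellu" already present; 2 new (t, a)
  "belrun" → prefix "bel" already present; 3 new (r, u, n)
  "sosar" → prefix "so" already present; 3 new (s, a, r)
  "galkabel" → 8 new (g, a, l, k, a, b, e, l)
  "sota" → prefix "so" already present; 2 new (t, a)
  "sobeltorsar" → prefix "so" already present; 9 new (b, e, l, t, o, r, s, a, r)
  "sorun" → prefix "so" already present; 3 new (r, u, n)
  "sodorta" → prefix "so" already present; 5 new (d, o, r, t, a)
  "bellufenmiro" → prefix "bellu" already present; 7 new (f, e, n, m, i, r, o)
  "bellutorlin" → prefix "bellut" already present; 5 new (o, r, l, i, n)
  "bellulurun" → prefix "bellu" already present; 5 new (l, u, r, u, n)
  "sodor" → prefix "sodor" already present; 0 new (none)
Total nodes = 7 + 6 + 9 + 7 + 0 + 8 + 2 + 3 + 3 + 8 + 2 + 9 + 3 + 5 + 7 + 5 + 5 + 0 = 89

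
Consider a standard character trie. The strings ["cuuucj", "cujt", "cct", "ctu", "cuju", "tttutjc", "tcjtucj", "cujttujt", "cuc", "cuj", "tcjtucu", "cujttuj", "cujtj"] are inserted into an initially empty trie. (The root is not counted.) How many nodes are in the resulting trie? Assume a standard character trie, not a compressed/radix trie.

Trie structure (* marks end of a word):
(root)
├─ c
│  ├─ c
│  │  └─ t *
│  ├─ t
│  │  └─ u *
│  └─ u
│     ├─ c *
│     ├─ j *
│     │  ├─ t *
│     │  │  ├─ j *
│     │  │  └─ t
│     │  │     └─ u
│     │  │        └─ j *
│     │  │           └─ t *
│     │  └─ u *
│     └─ u
│        └─ u
│           └─ c
│              └─ j *
└─ t
   ├─ c
   │  └─ j
   │     └─ t
   │        └─ u
   │           └─ c
   │              ├─ j *
   │              └─ u *
   └─ t
      └─ t
         └─ u
            └─ t
               └─ j
                  └─ c *
Counting every labelled node above: 33.

33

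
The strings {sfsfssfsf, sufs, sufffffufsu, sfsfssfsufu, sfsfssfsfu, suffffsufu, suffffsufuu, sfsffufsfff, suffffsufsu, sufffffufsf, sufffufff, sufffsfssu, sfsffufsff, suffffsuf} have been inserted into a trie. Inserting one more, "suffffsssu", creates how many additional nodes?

3

The longest prefix of "suffffsssu" already in the trie is "suffffs" (length 7).
New nodes needed: |"suffffsssu"| − 7 = 10 − 7 = 3.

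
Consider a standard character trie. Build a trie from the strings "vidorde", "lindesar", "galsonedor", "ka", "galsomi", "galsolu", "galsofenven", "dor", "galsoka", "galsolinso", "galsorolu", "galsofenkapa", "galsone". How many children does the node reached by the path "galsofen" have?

2

Walk "galsofen" from the root, arriving at one node.
Distinct next characters after "galsofen": k, v.
That node has 2 child edges.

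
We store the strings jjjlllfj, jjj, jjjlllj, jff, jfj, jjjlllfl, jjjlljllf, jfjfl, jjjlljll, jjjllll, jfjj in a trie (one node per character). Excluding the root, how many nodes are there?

21

Trace insertions, counting only characters that open a new branch:
  "jjjlllfj" → 8 new (j, j, j, l, l, l, f, j)
  "jjj" → prefix "jjj" already present; 0 new (none)
  "jjjlllj" → prefix "jjjlll" already present; 1 new (j)
  "jff" → prefix "j" already present; 2 new (f, f)
  "jfj" → prefix "jf" already present; 1 new (j)
  "jjjlllfl" → prefix "jjjlllf" already present; 1 new (l)
  "jjjlljllf" → prefix "jjjll" already present; 4 new (j, l, l, f)
  "jfjfl" → prefix "jfj" already present; 2 new (f, l)
  "jjjlljll" → prefix "jjjlljll" already present; 0 new (none)
  "jjjllll" → prefix "jjjlll" already present; 1 new (l)
  "jfjj" → prefix "jfj" already present; 1 new (j)
Total nodes = 8 + 0 + 1 + 2 + 1 + 1 + 4 + 2 + 0 + 1 + 1 = 21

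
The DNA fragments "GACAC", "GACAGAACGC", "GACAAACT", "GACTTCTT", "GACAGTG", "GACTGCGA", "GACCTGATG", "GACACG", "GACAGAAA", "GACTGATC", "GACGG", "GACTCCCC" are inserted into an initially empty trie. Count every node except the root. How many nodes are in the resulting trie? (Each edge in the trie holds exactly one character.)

43

For each word, the new-node count is its length minus the longest prefix already in the trie:
  "GACAC" → 5 new (G, A, C, A, C)
  "GACAGAACGC" → prefix "GACA" already present; 6 new (G, A, A, C, G, C)
  "GACAAACT" → prefix "GACA" already present; 4 new (A, A, C, T)
  "GACTTCTT" → prefix "GAC" already present; 5 new (T, T, C, T, T)
  "GACAGTG" → prefix "GACAG" already present; 2 new (T, G)
  "GACTGCGA" → prefix "GACT" already present; 4 new (G, C, G, A)
  "GACCTGATG" → prefix "GAC" already present; 6 new (C, T, G, A, T, G)
  "GACACG" → prefix "GACAC" already present; 1 new (G)
  "GACAGAAA" → prefix "GACAGAA" already present; 1 new (A)
  "GACTGATC" → prefix "GACTG" already present; 3 new (A, T, C)
  "GACGG" → prefix "GAC" already present; 2 new (G, G)
  "GACTCCCC" → prefix "GACT" already present; 4 new (C, C, C, C)
Total nodes = 5 + 6 + 4 + 5 + 2 + 4 + 6 + 1 + 1 + 3 + 2 + 4 = 43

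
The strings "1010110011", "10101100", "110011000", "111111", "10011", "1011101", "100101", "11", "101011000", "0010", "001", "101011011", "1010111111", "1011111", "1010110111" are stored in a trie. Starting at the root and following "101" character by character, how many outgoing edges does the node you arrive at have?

The children of the "101" node are the distinct next characters among strings starting with "101".
Distinct next characters after "101": 0, 1.
That node has 2 child edges.

2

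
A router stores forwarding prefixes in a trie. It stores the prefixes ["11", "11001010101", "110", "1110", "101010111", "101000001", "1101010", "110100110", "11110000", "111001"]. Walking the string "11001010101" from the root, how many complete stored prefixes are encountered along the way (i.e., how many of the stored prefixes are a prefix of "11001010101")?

Check each prefix of "11001010101" against the stored set — each match is an end-marker on the path.
Prefixes of the query that are stored words: "11", "110", "11001010101"
Count: 3

3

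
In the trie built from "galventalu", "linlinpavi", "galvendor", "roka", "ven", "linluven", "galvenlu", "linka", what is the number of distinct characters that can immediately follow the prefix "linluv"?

1

Follow the path "linluv" to its node, then look at its outgoing edges.
Characters that immediately follow "linluv" among the stored strings: {e}.
That node has 1 child edge.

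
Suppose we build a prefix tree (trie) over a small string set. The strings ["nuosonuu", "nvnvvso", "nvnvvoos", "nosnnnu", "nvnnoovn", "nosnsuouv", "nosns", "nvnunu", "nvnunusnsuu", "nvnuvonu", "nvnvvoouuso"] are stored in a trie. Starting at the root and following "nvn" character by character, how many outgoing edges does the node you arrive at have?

The children of the "nvn" node are the distinct next characters among strings starting with "nvn".
Characters that immediately follow "nvn" among the stored strings: {n, u, v}.
That node has 3 child edges.

3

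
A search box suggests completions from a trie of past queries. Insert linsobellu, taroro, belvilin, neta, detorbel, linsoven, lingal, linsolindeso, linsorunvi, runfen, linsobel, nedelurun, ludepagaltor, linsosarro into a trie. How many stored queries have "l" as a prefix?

Filter for entries beginning with "l":
Matches: "lingal", "linsobel", "linsobellu", "linsolindeso", "linsorunvi", "linsosarro", "linsoven", "ludepagaltor"
Count: 8

8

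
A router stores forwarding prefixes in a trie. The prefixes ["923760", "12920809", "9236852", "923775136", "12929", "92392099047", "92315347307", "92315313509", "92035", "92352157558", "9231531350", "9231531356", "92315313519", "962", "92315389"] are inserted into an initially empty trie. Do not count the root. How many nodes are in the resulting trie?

63

Trace insertions, counting only characters that open a new branch:
  "923760" → 6 new (9, 2, 3, 7, 6, 0)
  "12920809" → 8 new (1, 2, 9, 2, 0, 8, 0, 9)
  "9236852" → prefix "923" already present; 4 new (6, 8, 5, 2)
  "923775136" → prefix "9237" already present; 5 new (7, 5, 1, 3, 6)
  "12929" → prefix "1292" already present; 1 new (9)
  "92392099047" → prefix "923" already present; 8 new (9, 2, 0, 9, 9, 0, 4, 7)
  "92315347307" → prefix "923" already present; 8 new (1, 5, 3, 4, 7, 3, 0, 7)
  "92315313509" → prefix "923153" already present; 5 new (1, 3, 5, 0, 9)
  "92035" → prefix "92" already present; 3 new (0, 3, 5)
  "92352157558" → prefix "923" already present; 8 new (5, 2, 1, 5, 7, 5, 5, 8)
  "9231531350" → prefix "9231531350" already present; 0 new (none)
  "9231531356" → prefix "923153135" already present; 1 new (6)
  "92315313519" → prefix "923153135" already present; 2 new (1, 9)
  "962" → prefix "9" already present; 2 new (6, 2)
  "92315389" → prefix "923153" already present; 2 new (8, 9)
Total nodes = 6 + 8 + 4 + 5 + 1 + 8 + 8 + 5 + 3 + 8 + 0 + 1 + 2 + 2 + 2 = 63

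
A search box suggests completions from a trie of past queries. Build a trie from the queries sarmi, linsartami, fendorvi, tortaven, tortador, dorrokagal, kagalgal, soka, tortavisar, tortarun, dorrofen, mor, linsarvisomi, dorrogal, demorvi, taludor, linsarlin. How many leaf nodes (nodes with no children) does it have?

17

A leaf is a node with no children — equivalently, the end of a word that is not a proper prefix of any other stored word.
Those words: "demorvi", "dorrofen", "dorrogal", "dorrokagal", "fendorvi", "kagalgal", "linsarlin", "linsartami", "linsarvisomi", "mor", "sarmi", "soka", "taludor", "tortador", "tortarun", "tortaven", "tortavisar"
Leaf count: 17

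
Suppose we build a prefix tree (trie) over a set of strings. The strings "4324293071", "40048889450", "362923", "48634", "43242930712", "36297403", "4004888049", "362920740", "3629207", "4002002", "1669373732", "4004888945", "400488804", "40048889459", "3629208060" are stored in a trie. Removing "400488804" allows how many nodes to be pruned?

0

After clearing the end-marker at "400488804", prune upward until reaching a node still needed by another word.
Every node on "400488804" is still needed (e.g. by "4004888049"), so nothing is freed.
Nodes removed: 0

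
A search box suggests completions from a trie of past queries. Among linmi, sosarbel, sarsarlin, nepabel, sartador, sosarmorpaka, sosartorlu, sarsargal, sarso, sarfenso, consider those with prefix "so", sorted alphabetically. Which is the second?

sosarmorpaka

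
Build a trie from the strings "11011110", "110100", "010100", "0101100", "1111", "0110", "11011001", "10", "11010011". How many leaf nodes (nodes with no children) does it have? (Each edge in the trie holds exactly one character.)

8

Leaves are exactly the stored words that no other stored word extends.
Those words: "010100", "0101100", "0110", "10", "11010011", "11011001", "11011110", "1111"
Leaf count: 8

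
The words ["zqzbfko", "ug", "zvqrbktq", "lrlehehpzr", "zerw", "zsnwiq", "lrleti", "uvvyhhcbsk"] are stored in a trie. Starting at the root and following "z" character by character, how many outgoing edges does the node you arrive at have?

4

The children of the "z" node are the distinct next characters among strings starting with "z".
Characters that immediately follow "z" among the stored strings: {e, q, s, v}.
That node has 4 child edges.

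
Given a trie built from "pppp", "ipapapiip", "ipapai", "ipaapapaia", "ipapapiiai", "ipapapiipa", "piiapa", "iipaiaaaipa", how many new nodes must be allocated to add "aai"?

3

No existing word starts with "a", so every character of "aai" needs a new node.
3 − 0 = 3 new nodes.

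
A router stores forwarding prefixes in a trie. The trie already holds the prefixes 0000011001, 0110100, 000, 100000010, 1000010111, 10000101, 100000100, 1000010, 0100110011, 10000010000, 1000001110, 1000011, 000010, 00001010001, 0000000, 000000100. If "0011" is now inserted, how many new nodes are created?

2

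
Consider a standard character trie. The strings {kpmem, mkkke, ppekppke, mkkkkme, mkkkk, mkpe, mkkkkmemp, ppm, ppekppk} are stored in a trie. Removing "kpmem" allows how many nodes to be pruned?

5

After clearing the end-marker at "kpmem", prune upward until reaching a node still needed by another word.
No other word shares any prefix with "kpmem", so all 5 of its nodes go.
Nodes removed: 5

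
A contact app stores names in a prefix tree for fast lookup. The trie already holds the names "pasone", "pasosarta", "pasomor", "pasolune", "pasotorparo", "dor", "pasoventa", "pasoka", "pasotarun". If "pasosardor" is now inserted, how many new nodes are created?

The longest prefix of "pasosardor" already in the trie is "pasosar" (length 7).
So 10 − 7 = 3 new nodes.

3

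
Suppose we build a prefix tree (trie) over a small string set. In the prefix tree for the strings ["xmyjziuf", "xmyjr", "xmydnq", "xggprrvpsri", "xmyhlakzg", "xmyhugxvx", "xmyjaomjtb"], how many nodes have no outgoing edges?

A leaf is a node with no children — equivalently, the end of a word that is not a proper prefix of any other stored word.
Those words: "xggprrvpsri", "xmydnq", "xmyhlakzg", "xmyhugxvx", "xmyjaomjtb", "xmyjr", "xmyjziuf"
Leaf count: 7

7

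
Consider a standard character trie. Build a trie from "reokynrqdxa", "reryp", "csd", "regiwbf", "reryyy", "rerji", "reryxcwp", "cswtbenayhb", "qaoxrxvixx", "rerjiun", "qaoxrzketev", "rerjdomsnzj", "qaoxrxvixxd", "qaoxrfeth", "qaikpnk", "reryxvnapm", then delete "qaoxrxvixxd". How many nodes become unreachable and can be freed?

1

After clearing the end-marker at "qaoxrxvixxd", prune upward until reaching a node still needed by another word.
The suffix "d" (1 node) is used only by "qaoxrxvixxd"; "qaoxrxvixx" is itself a stored word, so pruning stops there.
Nodes removed: 1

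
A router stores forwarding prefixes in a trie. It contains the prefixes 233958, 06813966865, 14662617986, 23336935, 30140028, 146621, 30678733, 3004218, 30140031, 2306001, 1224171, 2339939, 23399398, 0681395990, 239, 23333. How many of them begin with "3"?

Filter for entries beginning with "3":
Matches: "3004218", "30140028", "30140031", "30678733"
Count: 4

4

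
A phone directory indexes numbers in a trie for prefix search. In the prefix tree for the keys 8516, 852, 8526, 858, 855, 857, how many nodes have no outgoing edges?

Leaves are exactly the stored words that no other stored word extends.
Those words: "8516", "8526", "855", "857", "858"
Leaf count: 5

5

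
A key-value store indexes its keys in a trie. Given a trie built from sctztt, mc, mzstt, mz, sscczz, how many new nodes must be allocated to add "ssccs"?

Walking "ssccs" from the root, the first 4 characters ("sscc") follow existing edges; "s" is the first miss.
So 5 − 4 = 1 new nodes.

1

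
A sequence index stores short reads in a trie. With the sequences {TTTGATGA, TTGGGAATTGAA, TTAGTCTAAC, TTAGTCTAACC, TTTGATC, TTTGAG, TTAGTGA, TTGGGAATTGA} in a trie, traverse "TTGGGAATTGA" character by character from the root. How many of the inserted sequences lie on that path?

Check each prefix of "TTGGGAATTGA" against the stored set — each match is an end-marker on the path.
Prefixes of the query that are stored words: "TTGGGAATTGA"
Count: 1

1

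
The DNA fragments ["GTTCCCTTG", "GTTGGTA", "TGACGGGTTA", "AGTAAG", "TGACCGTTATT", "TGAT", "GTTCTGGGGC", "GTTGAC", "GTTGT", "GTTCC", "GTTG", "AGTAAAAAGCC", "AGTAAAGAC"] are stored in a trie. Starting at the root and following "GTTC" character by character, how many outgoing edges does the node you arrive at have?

2

Follow the path "GTTC" to its node, then look at its outgoing edges.
Distinct next characters after "GTTC": C, T.
That node has 2 child edges.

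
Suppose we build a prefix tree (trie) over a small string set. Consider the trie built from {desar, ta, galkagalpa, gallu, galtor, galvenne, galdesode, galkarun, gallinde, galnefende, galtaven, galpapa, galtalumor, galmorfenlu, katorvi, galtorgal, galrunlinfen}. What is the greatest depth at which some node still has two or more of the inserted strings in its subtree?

Equivalently: take the maximum, over all pairs, of their longest common prefix length.
e.g. "galtor" and "galtorgal" share the prefix "galtor" of length 6; no pair shares a longer one.
Longest shared-prefix length: 6

6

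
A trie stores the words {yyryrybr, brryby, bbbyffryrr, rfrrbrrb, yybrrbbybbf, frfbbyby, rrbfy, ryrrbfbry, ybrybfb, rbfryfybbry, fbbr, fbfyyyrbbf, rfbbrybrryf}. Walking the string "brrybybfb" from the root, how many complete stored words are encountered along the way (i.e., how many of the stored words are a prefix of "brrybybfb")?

Walk "brrybybfb" from the root; an end-of-word marker is hit whenever a stored word is a prefix of "brrybybfb".
Prefixes of the query that are stored words: "brryby"
Count: 1

1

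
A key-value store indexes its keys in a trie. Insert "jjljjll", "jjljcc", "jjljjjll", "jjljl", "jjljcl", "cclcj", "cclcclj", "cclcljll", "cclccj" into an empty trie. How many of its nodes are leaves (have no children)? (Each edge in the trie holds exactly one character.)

Leaves are exactly the stored words that no other stored word extends.
Those words: "cclccj", "cclcclj", "cclcj", "cclcljll", "jjljcc", "jjljcl", "jjljjjll", "jjljjll", "jjljl"
Leaf count: 9

9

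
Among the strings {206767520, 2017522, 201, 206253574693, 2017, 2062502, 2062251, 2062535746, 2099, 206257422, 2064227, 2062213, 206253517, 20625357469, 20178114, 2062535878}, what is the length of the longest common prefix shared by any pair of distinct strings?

Equivalently: take the maximum, over all pairs, of their longest common prefix length.
e.g. "20625357469" and "206253574693" share the prefix "20625357469" of length 11; no pair shares a longer one.
Longest shared-prefix length: 11

11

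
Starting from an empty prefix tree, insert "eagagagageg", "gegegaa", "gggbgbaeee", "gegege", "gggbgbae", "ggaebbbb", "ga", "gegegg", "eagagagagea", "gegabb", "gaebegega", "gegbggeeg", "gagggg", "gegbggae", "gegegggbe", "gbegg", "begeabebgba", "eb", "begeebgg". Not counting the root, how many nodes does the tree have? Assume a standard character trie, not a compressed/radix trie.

Count nodes per top-level branch (shared prefixes stored once):
  'b'-branch (begeabebgba, begeebgg): 15 nodes
  'e'-branch (eagagagagea, eagagagageg, eb): 13 nodes
  'g'-branch (ga, gaebegega, gagggg, gbegg, gegabb, gegbggae, gegbggeeg, gegegaa, gegege, gegegg, gegegggbe, ggaebbbb, gggbgbae, gggbgbaeee): 54 nodes
Sum: 82

82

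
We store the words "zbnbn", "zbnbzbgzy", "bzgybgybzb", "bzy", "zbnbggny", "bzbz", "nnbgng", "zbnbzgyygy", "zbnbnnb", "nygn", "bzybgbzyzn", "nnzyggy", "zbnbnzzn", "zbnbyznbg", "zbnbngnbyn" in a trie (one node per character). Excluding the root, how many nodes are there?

Trace insertions, counting only characters that open a new branch:
  "zbnbn" → 5 new (z, b, n, b, n)
  "zbnbzbgzy" → prefix "zbnb" already present; 5 new (z, b, g, z, y)
  "bzgybgybzb" → 10 new (b, z, g, y, b, g, y, b, z, b)
  "bzy" → prefix "bz" already present; 1 new (y)
  "zbnbggny" → prefix "zbnb" already present; 4 new (g, g, n, y)
  "bzbz" → prefix "bz" already present; 2 new (b, z)
  "nnbgng" → 6 new (n, n, b, g, n, g)
  "zbnbzgyygy" → prefix "zbnbz" already present; 5 new (g, y, y, g, y)
  "zbnbnnb" → prefix "zbnbn" already present; 2 new (n, b)
  "nygn" → prefix "n" already present; 3 new (y, g, n)
  "bzybgbzyzn" → prefix "bzy" already present; 7 new (b, g, b, z, y, z, n)
  "nnzyggy" → prefix "nn" already present; 5 new (z, y, g, g, y)
  "zbnbnzzn" → prefix "zbnbn" already present; 3 new (z, z, n)
  "zbnbyznbg" → prefix "zbnb" already present; 5 new (y, z, n, b, g)
  "zbnbngnbyn" → prefix "zbnbn" already present; 5 new (g, n, b, y, n)
Total nodes = 5 + 5 + 10 + 1 + 4 + 2 + 6 + 5 + 2 + 3 + 7 + 5 + 3 + 5 + 5 = 68

68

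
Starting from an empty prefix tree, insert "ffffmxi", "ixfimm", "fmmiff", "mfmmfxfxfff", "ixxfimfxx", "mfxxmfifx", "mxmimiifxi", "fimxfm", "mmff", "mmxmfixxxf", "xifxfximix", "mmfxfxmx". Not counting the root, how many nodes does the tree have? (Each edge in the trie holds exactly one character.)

Insert word by word; a character creates a node only if that edge doesn't already exist:
  "ffffmxi" → 7 new (f, f, f, f, m, x, i)
  "ixfimm" → 6 new (i, x, f, i, m, m)
  "fmmiff" → prefix "f" already present; 5 new (m, m, i, f, f)
  "mfmmfxfxfff" → 11 new (m, f, m, m, f, x, f, x, f, f, f)
  "ixxfimfxx" → prefix "ix" already present; 7 new (x, f, i, m, f, x, x)
  "mfxxmfifx" → prefix "mf" already present; 7 new (x, x, m, f, i, f, x)
  "mxmimiifxi" → prefix "m" already present; 9 new (x, m, i, m, i, i, f, x, i)
  "fimxfm" → prefix "f" already present; 5 new (i, m, x, f, m)
  "mmff" → prefix "m" already present; 3 new (m, f, f)
  "mmxmfixxxf" → prefix "mm" already present; 8 new (x, m, f, i, x, x, x, f)
  "xifxfximix" → 10 new (x, i, f, x, f, x, i, m, i, x)
  "mmfxfxmx" → prefix "mmf" already present; 5 new (x, f, x, m, x)
Total nodes = 7 + 6 + 5 + 11 + 7 + 7 + 9 + 5 + 3 + 8 + 10 + 5 = 83

83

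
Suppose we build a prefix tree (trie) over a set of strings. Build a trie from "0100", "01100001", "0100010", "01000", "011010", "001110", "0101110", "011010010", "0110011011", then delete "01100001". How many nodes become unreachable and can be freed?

3

A node on "01100001"'s path can go only if nothing else ends at it or branches off below it.
The suffix "001" (3 nodes) is used only by "01100001"; the node for "01100" still has the child "1", so pruning stops there.
Nodes removed: 3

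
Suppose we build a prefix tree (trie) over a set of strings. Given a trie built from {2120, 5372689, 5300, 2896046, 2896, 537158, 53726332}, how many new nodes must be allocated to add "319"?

"319" shares no prefix with any stored word, so all 3 characters open new nodes.
3 − 0 = 3 new nodes.

3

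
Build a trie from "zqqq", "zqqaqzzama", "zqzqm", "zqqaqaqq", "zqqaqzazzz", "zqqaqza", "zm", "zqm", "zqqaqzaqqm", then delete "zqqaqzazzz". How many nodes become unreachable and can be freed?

3

Walk "zqqaqzazzz" from the leaf back toward the root, removing each node that no remaining word uses.
The suffix "zzz" (3 nodes) is used only by "zqqaqzazzz"; the node for "zqqaqza" still has the child "q", so pruning stops there.
Nodes removed: 3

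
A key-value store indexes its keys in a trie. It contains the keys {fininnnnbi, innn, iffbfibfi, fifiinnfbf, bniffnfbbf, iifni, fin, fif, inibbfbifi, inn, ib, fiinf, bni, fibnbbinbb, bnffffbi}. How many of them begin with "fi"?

6

Traverse to the node for "fi", then collect every word in that subtree.
Words under "fi": fibnbbinbb, fif, fifiinnfbf, fiinf, fin, fininnnnbi
Count: 6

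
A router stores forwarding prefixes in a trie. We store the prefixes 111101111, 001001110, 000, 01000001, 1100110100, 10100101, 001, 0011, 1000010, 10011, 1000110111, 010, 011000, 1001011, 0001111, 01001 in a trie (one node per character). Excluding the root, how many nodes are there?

67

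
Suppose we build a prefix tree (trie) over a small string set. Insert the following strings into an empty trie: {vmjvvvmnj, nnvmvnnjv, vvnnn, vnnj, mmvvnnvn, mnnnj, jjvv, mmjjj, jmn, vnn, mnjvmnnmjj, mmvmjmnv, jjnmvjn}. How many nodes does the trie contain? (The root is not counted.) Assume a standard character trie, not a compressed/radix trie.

64

Count nodes per top-level branch (shared prefixes stored once):
  'j'-branch (jjnmvjn, jjvv, jmn): 11 nodes
  'm'-branch (mmjjj, mmvmjmnv, mmvvnnvn, mnjvmnnmjj, mnnnj): 28 nodes
  'n'-branch (nnvmvnnjv): 9 nodes
  'v'-branch (vmjvvvmnj, vnn, vnnj, vvnnn): 16 nodes
Sum: 64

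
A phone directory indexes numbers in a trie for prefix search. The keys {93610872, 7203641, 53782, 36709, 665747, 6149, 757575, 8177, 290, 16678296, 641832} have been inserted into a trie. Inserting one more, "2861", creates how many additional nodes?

3

"2" is already a path in the trie; the remaining "861" must be added.
So 4 − 1 = 3 new nodes.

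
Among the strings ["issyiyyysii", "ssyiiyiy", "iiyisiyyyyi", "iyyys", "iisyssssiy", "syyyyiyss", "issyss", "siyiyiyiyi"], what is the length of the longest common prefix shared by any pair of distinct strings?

4

Equivalently: take the maximum, over all pairs, of their longest common prefix length.
"issyiyyysii" and "issyss" agree on "issy" (4 characters) before diverging; nothing deeper is shared.
Longest shared-prefix length: 4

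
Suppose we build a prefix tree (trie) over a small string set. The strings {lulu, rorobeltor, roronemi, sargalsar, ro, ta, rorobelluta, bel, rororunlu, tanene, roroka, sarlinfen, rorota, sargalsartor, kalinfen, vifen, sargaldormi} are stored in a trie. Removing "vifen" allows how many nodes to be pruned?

5

A node on "vifen"'s path can go only if nothing else ends at it or branches off below it.
No other word shares any prefix with "vifen", so all 5 of its nodes go.
Nodes removed: 5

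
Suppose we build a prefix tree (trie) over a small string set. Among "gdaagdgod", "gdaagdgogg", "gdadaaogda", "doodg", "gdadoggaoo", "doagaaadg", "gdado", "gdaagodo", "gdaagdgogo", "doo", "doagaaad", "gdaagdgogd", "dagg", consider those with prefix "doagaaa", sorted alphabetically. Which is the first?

DFS of the "doagaaa" subtree visits, in order: "doagaaad", "doagaaadg"
Position 1: doagaaad

doagaaad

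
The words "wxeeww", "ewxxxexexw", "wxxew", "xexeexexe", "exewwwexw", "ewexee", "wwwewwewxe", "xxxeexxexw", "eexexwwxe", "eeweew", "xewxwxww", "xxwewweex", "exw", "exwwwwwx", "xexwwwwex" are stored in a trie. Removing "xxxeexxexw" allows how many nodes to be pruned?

A node on "xxxeexxexw"'s path can go only if nothing else ends at it or branches off below it.
The suffix "xeexxexw" (8 nodes) is used only by "xxxeexxexw"; the node for "xx" still has the child "w", so pruning stops there.
Nodes removed: 8

8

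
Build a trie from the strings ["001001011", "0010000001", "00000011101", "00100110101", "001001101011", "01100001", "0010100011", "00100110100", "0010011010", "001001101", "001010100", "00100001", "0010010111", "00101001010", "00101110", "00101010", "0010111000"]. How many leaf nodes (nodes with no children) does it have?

A leaf is a node with no children — equivalently, the end of a word that is not a proper prefix of any other stored word.
Those words: "00000011101", "0010000001", "00100001", "0010010111", "00100110100", "001001101011", "0010100011", "00101001010", "001010100", "0010111000", "01100001"
Leaf count: 11

11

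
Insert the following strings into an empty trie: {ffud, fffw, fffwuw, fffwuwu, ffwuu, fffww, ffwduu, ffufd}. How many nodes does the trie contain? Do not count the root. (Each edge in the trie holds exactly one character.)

Insert word by word; a character creates a node only if that edge doesn't already exist:
  "ffud" → 4 new (f, f, u, d)
  "fffw" → prefix "ff" already present; 2 new (f, w)
  "fffwuw" → prefix "fffw" already present; 2 new (u, w)
  "fffwuwu" → prefix "fffwuw" already present; 1 new (u)
  "ffwuu" → prefix "ff" already present; 3 new (w, u, u)
  "fffww" → prefix "fffw" already present; 1 new (w)
  "ffwduu" → prefix "ffw" already present; 3 new (d, u, u)
  "ffufd" → prefix "ffu" already present; 2 new (f, d)
Total nodes = 4 + 2 + 2 + 1 + 3 + 1 + 3 + 2 = 18

18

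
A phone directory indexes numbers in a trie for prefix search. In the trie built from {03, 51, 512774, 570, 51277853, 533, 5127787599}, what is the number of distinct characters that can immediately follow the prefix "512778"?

2

Walk "512778" from the root, arriving at one node.
Characters that immediately follow "512778" among the stored strings: {5, 7}.
That node has 2 child edges.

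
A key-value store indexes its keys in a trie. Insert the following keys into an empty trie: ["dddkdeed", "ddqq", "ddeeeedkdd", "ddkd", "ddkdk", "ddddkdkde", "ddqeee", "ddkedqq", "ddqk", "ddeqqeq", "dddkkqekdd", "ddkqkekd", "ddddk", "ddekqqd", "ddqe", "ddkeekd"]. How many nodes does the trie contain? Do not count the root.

57

Insert word by word; a character creates a node only if that edge doesn't already exist:
  "dddkdeed" → 8 new (d, d, d, k, d, e, e, d)
  "ddqq" → prefix "dd" already present; 2 new (q, q)
  "ddeeeedkdd" → prefix "dd" already present; 8 new (e, e, e, e, d, k, d, d)
  "ddkd" → prefix "dd" already present; 2 new (k, d)
  "ddkdk" → prefix "ddkd" already present; 1 new (k)
  "ddddkdkde" → prefix "ddd" already present; 6 new (d, k, d, k, d, e)
  "ddqeee" → prefix "ddq" already present; 3 new (e, e, e)
  "ddkedqq" → prefix "ddk" already present; 4 new (e, d, q, q)
  "ddqk" → prefix "ddq" already present; 1 new (k)
  "ddeqqeq" → prefix "dde" already present; 4 new (q, q, e, q)
  "dddkkqekdd" → prefix "dddk" already present; 6 new (k, q, e, k, d, d)
  "ddkqkekd" → prefix "ddk" already present; 5 new (q, k, e, k, d)
  "ddddk" → prefix "ddddk" already present; 0 new (none)
  "ddekqqd" → prefix "dde" already present; 4 new (k, q, q, d)
  "ddqe" → prefix "ddqe" already present; 0 new (none)
  "ddkeekd" → prefix "ddke" already present; 3 new (e, k, d)
Total nodes = 8 + 2 + 8 + 2 + 1 + 6 + 3 + 4 + 1 + 4 + 6 + 5 + 0 + 4 + 0 + 3 = 57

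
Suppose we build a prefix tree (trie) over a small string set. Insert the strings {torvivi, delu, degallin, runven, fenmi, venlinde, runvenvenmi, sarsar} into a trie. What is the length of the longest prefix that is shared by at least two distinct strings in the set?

6

Look for the deepest trie node that still has at least two words in its subtree.
e.g. "runven" and "runvenvenmi" share the prefix "runven" of length 6; no pair shares a longer one.
Longest shared-prefix length: 6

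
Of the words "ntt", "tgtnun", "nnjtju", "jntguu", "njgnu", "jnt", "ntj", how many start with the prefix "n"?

Filter for entries beginning with "n":
Matches: "njgnu", "nnjtju", "ntj", "ntt"
Count: 4

4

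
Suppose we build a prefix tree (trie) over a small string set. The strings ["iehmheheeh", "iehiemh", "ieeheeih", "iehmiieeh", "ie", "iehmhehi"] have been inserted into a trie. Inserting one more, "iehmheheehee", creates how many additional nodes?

Walking "iehmheheehee" from the root, the first 10 characters ("iehmheheeh") follow existing edges; "e" is the first miss.
So 12 − 10 = 2 new nodes.

2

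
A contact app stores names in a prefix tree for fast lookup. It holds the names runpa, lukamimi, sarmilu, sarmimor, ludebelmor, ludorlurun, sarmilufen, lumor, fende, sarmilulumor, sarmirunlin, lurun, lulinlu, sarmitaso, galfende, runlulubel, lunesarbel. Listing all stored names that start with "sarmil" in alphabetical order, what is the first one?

Words with prefix "sarmil", in lexicographic order: "sarmilu", "sarmilufen", "sarmilulumor"
Position 1: sarmilu

sarmilu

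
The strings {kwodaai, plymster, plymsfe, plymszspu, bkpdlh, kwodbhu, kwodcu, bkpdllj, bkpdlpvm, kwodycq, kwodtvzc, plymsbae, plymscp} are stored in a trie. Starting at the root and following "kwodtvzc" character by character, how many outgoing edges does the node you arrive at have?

0

The children of the "kwodtvzc" node are the distinct next characters among strings starting with "kwodtvzc".
No stored string extends past "kwodtvzc".
That node has 0 child edges.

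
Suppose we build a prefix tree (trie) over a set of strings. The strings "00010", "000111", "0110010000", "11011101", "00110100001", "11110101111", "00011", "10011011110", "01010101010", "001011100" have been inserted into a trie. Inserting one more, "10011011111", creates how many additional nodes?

"1001101111" is already a path in the trie; the remaining "1" must be added.
New nodes needed: |"10011011111"| − 10 = 11 − 10 = 1.

1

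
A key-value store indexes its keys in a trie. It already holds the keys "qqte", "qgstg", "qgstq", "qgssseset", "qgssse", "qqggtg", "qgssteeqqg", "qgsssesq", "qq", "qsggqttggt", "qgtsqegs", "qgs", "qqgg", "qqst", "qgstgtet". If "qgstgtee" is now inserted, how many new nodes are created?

Walking "qgstgtee" from the root, the first 7 characters ("qgstgte") follow existing edges; "e" is the first miss.
Each of the 1 remaining characters creates one node.

1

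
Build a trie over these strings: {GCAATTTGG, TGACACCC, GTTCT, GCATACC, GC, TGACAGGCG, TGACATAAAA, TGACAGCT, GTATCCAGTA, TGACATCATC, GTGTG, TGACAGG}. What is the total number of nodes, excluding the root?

51

Count nodes per top-level branch (shared prefixes stored once):
  'G'-branch (GC, GCAATTTGG, GCATACC, GTATCCAGTA, GTGTG, GTTCT): 28 nodes
  'T'-branch (TGACACCC, TGACAGCT, TGACAGG, TGACAGGCG, TGACATAAAA, TGACATCATC): 23 nodes
Sum: 51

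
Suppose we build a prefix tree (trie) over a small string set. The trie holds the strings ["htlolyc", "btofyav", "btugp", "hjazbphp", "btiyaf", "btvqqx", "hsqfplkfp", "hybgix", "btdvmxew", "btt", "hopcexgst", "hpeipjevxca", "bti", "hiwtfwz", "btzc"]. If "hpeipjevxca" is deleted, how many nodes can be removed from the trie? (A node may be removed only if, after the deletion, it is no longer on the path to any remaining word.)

10

After clearing the end-marker at "hpeipjevxca", prune upward until reaching a node still needed by another word.
The suffix "peipjevxca" (10 nodes) is used only by "hpeipjevxca"; the node for "h" still has the child "t", so pruning stops there.
Nodes removed: 10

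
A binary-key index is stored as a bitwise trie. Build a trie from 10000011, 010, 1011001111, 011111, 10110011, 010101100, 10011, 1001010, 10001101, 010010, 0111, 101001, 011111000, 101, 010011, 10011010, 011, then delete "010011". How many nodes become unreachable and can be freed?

1

A node on "010011"'s path can go only if nothing else ends at it or branches off below it.
The suffix "1" (1 node) is used only by "010011"; the node for "01001" still has the child "0", so pruning stops there.
Nodes removed: 1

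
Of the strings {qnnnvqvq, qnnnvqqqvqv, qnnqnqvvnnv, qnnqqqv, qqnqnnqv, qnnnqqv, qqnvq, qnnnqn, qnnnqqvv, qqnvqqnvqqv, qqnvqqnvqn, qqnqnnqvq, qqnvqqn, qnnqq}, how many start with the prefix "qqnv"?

Walk to "qqnv"; the words in its subtree are exactly those with that prefix.
Words under "qqnv": qqnvq, qqnvqqn, qqnvqqnvqn, qqnvqqnvqqv
Count: 4

4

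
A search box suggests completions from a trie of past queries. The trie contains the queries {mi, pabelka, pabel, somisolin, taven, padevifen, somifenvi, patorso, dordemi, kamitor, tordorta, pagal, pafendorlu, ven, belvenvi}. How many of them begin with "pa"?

6

Walk to "pa"; the words in its subtree are exactly those with that prefix.
Words under "pa": pabel, pabelka, padevifen, pafendorlu, pagal, patorso
Count: 6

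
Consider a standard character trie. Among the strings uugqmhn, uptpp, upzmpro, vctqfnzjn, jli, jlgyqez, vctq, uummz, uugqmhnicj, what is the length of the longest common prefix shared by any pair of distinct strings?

7

Look for the deepest trie node that still has at least two words in its subtree.
"uugqmhn" and "uugqmhnicj" agree on "uugqmhn" (7 characters) before diverging; nothing deeper is shared.
Longest shared-prefix length: 7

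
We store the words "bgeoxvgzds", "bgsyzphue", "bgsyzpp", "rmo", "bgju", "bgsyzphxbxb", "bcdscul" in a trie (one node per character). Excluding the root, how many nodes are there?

33

Insert word by word; a character creates a node only if that edge doesn't already exist:
  "bgeoxvgzds" → 10 new (b, g, e, o, x, v, g, z, d, s)
  "bgsyzphue" → prefix "bg" already present; 7 new (s, y, z, p, h, u, e)
  "bgsyzpp" → prefix "bgsyzp" already present; 1 new (p)
  "rmo" → 3 new (r, m, o)
  "bgju" → prefix "bg" already present; 2 new (j, u)
  "bgsyzphxbxb" → prefix "bgsyzph" already present; 4 new (x, b, x, b)
  "bcdscul" → prefix "b" already present; 6 new (c, d, s, c, u, l)
Total nodes = 10 + 7 + 1 + 3 + 2 + 4 + 6 = 33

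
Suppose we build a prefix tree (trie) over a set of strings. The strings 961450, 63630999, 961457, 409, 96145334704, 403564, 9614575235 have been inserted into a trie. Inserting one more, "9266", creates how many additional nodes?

3

Walking "9266" from the root, the first 1 characters ("9") follow existing edges; "2" is the first miss.
New nodes needed: |"9266"| − 1 = 4 − 1 = 3.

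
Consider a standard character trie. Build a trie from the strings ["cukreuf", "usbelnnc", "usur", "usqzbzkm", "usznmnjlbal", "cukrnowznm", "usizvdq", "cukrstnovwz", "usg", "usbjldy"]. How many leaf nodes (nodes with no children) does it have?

10

Leaves are exactly the stored words that no other stored word extends.
Those words: "cukreuf", "cukrnowznm", "cukrstnovwz", "usbelnnc", "usbjldy", "usg", "usizvdq", "usqzbzkm", "usur", "usznmnjlbal"
Leaf count: 10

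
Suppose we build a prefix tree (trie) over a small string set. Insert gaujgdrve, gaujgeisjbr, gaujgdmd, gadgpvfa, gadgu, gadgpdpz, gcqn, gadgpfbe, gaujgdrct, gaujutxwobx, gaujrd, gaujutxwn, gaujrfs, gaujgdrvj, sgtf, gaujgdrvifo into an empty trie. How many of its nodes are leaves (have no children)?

16

Leaves are exactly the stored words that no other stored word extends.
Those words: "gadgpdpz", "gadgpfbe", "gadgpvfa", "gadgu", "gaujgdmd", "gaujgdrct", "gaujgdrve", "gaujgdrvifo", "gaujgdrvj", "gaujgeisjbr", "gaujrd", "gaujrfs", "gaujutxwn", "gaujutxwobx", "gcqn", "sgtf"
Leaf count: 16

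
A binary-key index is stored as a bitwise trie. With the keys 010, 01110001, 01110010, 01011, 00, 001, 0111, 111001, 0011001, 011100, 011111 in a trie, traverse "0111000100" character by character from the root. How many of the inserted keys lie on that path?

3

Check each prefix of "0111000100" against the stored set — each match is an end-marker on the path.
Prefixes of the query that are stored words: "0111", "011100", "01110001"
Count: 3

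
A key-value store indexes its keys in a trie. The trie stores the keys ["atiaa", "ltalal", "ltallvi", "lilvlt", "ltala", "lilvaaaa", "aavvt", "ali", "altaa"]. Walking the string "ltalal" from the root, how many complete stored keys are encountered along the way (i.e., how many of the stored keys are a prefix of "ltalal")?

Traverse "ltalal" character by character; count nodes along the way that are marked as word ends.
Prefixes of the query that are stored words: "ltala", "ltalal"
Count: 2

2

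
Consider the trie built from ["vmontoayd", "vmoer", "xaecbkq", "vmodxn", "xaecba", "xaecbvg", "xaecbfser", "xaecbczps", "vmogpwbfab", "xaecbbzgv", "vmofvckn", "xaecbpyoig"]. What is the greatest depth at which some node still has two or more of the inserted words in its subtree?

Look for the deepest trie node that still has at least two words in its subtree.
e.g. "xaecba" and "xaecbbzgv" share the prefix "xaecb" of length 5; no pair shares a longer one.
Longest shared-prefix length: 5

5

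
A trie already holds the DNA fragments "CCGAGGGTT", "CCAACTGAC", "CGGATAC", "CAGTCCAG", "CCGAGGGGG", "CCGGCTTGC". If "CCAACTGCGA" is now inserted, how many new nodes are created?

The longest prefix of "CCAACTGCGA" already in the trie is "CCAACTG" (length 7).
So 10 − 7 = 3 new nodes.

3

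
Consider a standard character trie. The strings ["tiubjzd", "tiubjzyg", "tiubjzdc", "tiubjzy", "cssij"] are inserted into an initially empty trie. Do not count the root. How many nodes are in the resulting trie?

Count nodes per top-level branch (shared prefixes stored once):
  'c'-branch (cssij): 5 nodes
  't'-branch (tiubjzd, tiubjzdc, tiubjzy, tiubjzyg): 10 nodes
Sum: 15

15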